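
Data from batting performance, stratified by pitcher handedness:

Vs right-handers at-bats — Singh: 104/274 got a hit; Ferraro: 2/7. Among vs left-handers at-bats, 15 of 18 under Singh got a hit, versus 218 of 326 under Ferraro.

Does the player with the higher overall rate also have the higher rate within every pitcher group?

No

Vs right-handers: Singh 104/274 = 38.0%, Ferraro 2/7 = 28.6% → Singh
Vs left-handers: Singh 15/18 = 83.3%, Ferraro 218/326 = 66.9% → Singh
Overall: Singh 119/292 = 40.8%, Ferraro 220/333 = 66.1% → Ferraro
Singh wins each pitcher group but Ferraro wins overall — the comparison reverses. Singh's at-bats skew toward vs right-handers, which has a lower base rate.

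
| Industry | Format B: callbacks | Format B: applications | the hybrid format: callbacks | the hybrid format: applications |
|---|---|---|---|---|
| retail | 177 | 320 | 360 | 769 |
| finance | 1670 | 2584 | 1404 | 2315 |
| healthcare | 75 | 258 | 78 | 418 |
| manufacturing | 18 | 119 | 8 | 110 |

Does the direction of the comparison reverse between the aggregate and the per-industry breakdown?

No

Retail: Format B 177/320 = 55.3%, the hybrid format 360/769 = 46.8% → Format B
Finance: Format B 1670/2584 = 64.6%, the hybrid format 1404/2315 = 60.6% → Format B
Healthcare: Format B 75/258 = 29.1%, the hybrid format 78/418 = 18.7% → Format B
Manufacturing: Format B 18/119 = 15.1%, the hybrid format 8/110 = 7.3% → Format B
Overall: Format B 1940/3281 = 59.1%, the hybrid format 1850/3612 = 51.2% → Format B
Format B wins overall and in every industry group — no reversal.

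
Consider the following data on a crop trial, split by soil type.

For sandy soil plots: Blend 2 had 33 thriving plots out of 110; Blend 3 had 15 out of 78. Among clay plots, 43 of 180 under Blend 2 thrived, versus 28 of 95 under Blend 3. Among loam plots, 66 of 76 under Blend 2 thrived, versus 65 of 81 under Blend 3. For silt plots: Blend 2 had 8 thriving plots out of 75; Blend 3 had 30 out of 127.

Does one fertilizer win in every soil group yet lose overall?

Sandy soil: Blend 2 33/110 = 30.0%, Blend 3 15/78 = 19.2% → Blend 2
Clay: Blend 2 43/180 = 23.9%, Blend 3 28/95 = 29.5% → Blend 3
Loam: Blend 2 66/76 = 86.8%, Blend 3 65/81 = 80.2% → Blend 2
Silt: Blend 2 8/75 = 10.7%, Blend 3 30/127 = 23.6% → Blend 3
Overall: Blend 2 150/441 = 34.0%, Blend 3 138/381 = 36.2% → Blend 3
Neither sweeps: Blend 2 wins 2 of 4 groups, Blend 3 wins 2. Blend 3 wins overall but not every group — no Simpson reversal.

No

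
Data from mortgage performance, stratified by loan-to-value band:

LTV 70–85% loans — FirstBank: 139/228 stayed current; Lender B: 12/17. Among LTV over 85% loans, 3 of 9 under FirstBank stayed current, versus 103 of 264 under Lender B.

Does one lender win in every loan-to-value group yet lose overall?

Yes

LTV 70–85%: FirstBank 139/228 = 61.0%, Lender B 12/17 = 70.6% → Lender B
LTV over 85%: FirstBank 3/9 = 33.3%, Lender B 103/264 = 39.0% → Lender B
Overall: FirstBank 142/237 = 59.9%, Lender B 115/281 = 40.9% → FirstBank
Lender B wins each loan-to-value group but FirstBank wins overall — the comparison reverses. Lender B's loans skew toward LTV over 85%, which has a lower base rate.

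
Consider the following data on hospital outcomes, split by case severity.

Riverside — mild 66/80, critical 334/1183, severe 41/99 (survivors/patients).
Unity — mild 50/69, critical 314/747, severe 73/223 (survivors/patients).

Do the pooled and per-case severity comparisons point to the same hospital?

No

Mild: Riverside 66/80 = 82.5%, Unity 50/69 = 72.5% → Riverside
Critical: Riverside 334/1183 = 28.2%, Unity 314/747 = 42.0% → Unity
Severe: Riverside 41/99 = 41.4%, Unity 73/223 = 32.7% → Riverside
Overall: Riverside 441/1362 = 32.4%, Unity 437/1039 = 42.1% → Unity
Neither sweeps: Riverside wins 2 of 3 groups, Unity wins 1. Unity wins overall but not every group — no Simpson reversal.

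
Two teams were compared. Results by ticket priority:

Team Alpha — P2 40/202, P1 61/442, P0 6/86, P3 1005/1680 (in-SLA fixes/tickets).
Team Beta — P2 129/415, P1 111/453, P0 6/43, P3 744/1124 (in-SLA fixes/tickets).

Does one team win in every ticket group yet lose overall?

P2: Team Alpha 40/202 = 19.8%, Team Beta 129/415 = 31.1% → Team Beta
P1: Team Alpha 61/442 = 13.8%, Team Beta 111/453 = 24.5% → Team Beta
P0: Team Alpha 6/86 = 7.0%, Team Beta 6/43 = 14.0% → Team Beta
P3: Team Alpha 1005/1680 = 59.8%, Team Beta 744/1124 = 66.2% → Team Beta
Overall: Team Alpha 1112/2410 = 46.1%, Team Beta 990/2035 = 48.6% → Team Beta
Team Beta wins overall and in every ticket group — no reversal.

No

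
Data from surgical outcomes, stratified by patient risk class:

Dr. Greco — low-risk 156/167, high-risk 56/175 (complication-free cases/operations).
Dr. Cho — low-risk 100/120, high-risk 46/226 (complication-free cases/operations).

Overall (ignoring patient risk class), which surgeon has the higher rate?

Dr. Greco

Low-risk: Dr. Greco 156/167 = 93.4%, Dr. Cho 100/120 = 83.3% → Dr. Greco
High-risk: Dr. Greco 56/175 = 32.0%, Dr. Cho 46/226 = 20.4% → Dr. Greco
Overall: Dr. Greco 212/342 = 62.0%, Dr. Cho 146/346 = 42.2% → Dr. Greco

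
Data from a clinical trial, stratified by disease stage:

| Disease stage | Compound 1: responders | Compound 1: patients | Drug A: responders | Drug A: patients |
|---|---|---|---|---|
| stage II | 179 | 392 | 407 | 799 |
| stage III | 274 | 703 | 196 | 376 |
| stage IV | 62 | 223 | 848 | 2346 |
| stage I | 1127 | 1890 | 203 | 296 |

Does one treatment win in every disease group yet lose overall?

Yes

Stage II: Compound 1 179/392 = 45.7%, Drug A 407/799 = 50.9% → Drug A
Stage III: Compound 1 274/703 = 39.0%, Drug A 196/376 = 52.1% → Drug A
Stage IV: Compound 1 62/223 = 27.8%, Drug A 848/2346 = 36.1% → Drug A
Stage I: Compound 1 1127/1890 = 59.6%, Drug A 203/296 = 68.6% → Drug A
Overall: Compound 1 1642/3208 = 51.2%, Drug A 1654/3817 = 43.3% → Compound 1
Drug A wins each disease group but Compound 1 wins overall — the comparison reverses. Drug A's patients skew toward stage IV, which has a lower base rate.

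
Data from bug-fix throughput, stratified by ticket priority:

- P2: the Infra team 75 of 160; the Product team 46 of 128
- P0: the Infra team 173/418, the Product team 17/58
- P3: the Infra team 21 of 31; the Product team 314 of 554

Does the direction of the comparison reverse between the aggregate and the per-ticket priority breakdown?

P2: the Infra team 75/160 = 46.9%, the Product team 46/128 = 35.9% → the Infra team
P0: the Infra team 173/418 = 41.4%, the Product team 17/58 = 29.3% → the Infra team
P3: the Infra team 21/31 = 67.7%, the Product team 314/554 = 56.7% → the Infra team
Overall: the Infra team 269/609 = 44.2%, the Product team 377/740 = 50.9% → the Product team
The Infra team wins each ticket group but the Product team wins overall — the comparison reverses. The Infra team's tickets skew toward P0, which has a lower base rate.

Yes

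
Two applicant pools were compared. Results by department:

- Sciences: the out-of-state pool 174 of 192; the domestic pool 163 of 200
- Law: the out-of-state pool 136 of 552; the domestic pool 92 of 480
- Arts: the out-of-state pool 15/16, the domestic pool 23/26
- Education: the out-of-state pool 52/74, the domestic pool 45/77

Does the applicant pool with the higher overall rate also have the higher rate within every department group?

Sciences: the out-of-state pool 174/192 = 90.6%, the domestic pool 163/200 = 81.5% → the out-of-state pool
Law: the out-of-state pool 136/552 = 24.6%, the domestic pool 92/480 = 19.2% → the out-of-state pool
Arts: the out-of-state pool 15/16 = 93.8%, the domestic pool 23/26 = 88.5% → the out-of-state pool
Education: the out-of-state pool 52/74 = 70.3%, the domestic pool 45/77 = 58.4% → the out-of-state pool
Overall: the out-of-state pool 377/834 = 45.2%, the domestic pool 323/783 = 41.3% → the out-of-state pool
The out-of-state pool wins overall and in every department group — no reversal.

Yes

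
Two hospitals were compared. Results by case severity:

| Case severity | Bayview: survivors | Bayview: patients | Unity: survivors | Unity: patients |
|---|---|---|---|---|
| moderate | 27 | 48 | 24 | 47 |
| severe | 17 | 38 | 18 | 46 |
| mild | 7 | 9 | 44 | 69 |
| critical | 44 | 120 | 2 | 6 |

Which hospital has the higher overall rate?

Moderate: Bayview 27/48 = 56.2%, Unity 24/47 = 51.1% → Bayview
Severe: Bayview 17/38 = 44.7%, Unity 18/46 = 39.1% → Bayview
Mild: Bayview 7/9 = 77.8%, Unity 44/69 = 63.8% → Bayview
Critical: Bayview 44/120 = 36.7%, Unity 2/6 = 33.3% → Bayview
Overall: Bayview 95/215 = 44.2%, Unity 88/168 = 52.4% → Unity
(Bayview wins every case group but Unity wins overall — Bayview's patients skew toward the low-rate critical group.)

Unity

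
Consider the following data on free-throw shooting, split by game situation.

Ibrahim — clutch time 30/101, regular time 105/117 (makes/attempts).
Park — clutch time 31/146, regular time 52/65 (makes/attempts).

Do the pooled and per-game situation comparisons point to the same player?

Clutch time: Ibrahim 30/101 = 29.7%, Park 31/146 = 21.2% → Ibrahim
Regular time: Ibrahim 105/117 = 89.7%, Park 52/65 = 80.0% → Ibrahim
Overall: Ibrahim 135/218 = 61.9%, Park 83/211 = 39.3% → Ibrahim
Ibrahim wins overall and in every game group — no reversal.

Yes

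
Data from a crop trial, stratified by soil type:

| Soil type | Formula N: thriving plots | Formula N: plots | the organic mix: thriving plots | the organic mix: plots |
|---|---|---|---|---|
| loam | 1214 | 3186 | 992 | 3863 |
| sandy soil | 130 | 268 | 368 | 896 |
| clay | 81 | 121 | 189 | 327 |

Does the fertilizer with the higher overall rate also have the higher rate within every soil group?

Yes

Loam: Formula N 1214/3186 = 38.1%, the organic mix 992/3863 = 25.7% → Formula N
Sandy soil: Formula N 130/268 = 48.5%, the organic mix 368/896 = 41.1% → Formula N
Clay: Formula N 81/121 = 66.9%, the organic mix 189/327 = 57.8% → Formula N
Overall: Formula N 1425/3575 = 39.9%, the organic mix 1549/5086 = 30.5% → Formula N
Formula N wins overall and in every soil group — no reversal.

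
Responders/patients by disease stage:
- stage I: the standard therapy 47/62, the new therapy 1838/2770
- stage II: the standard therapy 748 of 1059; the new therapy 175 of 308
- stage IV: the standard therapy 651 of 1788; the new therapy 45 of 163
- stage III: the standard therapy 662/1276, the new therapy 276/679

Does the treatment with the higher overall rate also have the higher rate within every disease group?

No

Stage I: the standard therapy 47/62 = 75.8%, the new therapy 1838/2770 = 66.4% → the standard therapy
Stage II: the standard therapy 748/1059 = 70.6%, the new therapy 175/308 = 56.8% → the standard therapy
Stage IV: the standard therapy 651/1788 = 36.4%, the new therapy 45/163 = 27.6% → the standard therapy
Stage III: the standard therapy 662/1276 = 51.9%, the new therapy 276/679 = 40.6% → the standard therapy
Overall: the standard therapy 2108/4185 = 50.4%, the new therapy 2334/3920 = 59.5% → the new therapy
The standard therapy wins each disease group but the new therapy wins overall — the comparison reverses. The standard therapy's patients skew toward stage IV, which has a lower base rate.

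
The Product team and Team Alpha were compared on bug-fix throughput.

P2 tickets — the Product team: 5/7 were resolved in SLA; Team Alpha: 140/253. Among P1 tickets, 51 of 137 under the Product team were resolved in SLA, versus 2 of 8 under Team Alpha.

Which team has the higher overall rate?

Team Alpha

P2: the Product team 5/7 = 71.4%, Team Alpha 140/253 = 55.3% → the Product team
P1: the Product team 51/137 = 37.2%, Team Alpha 2/8 = 25.0% → the Product team
Overall: the Product team 56/144 = 38.9%, Team Alpha 142/261 = 54.4% → Team Alpha
(The Product team wins every ticket group but Team Alpha wins overall — the Product team's tickets skew toward the low-rate P1 group.)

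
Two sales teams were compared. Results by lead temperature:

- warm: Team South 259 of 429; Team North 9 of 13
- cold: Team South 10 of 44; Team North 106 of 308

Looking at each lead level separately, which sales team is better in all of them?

Team North

Warm: Team South 259/429 = 60.4%, Team North 9/13 = 69.2% → Team North
Cold: Team South 10/44 = 22.7%, Team North 106/308 = 34.4% → Team North
Team North has the higher rate in both groups.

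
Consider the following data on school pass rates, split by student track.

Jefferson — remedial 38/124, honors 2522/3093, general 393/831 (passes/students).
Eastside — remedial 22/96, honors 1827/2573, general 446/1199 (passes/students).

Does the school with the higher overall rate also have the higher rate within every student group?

Yes

Remedial: Jefferson 38/124 = 30.6%, Eastside 22/96 = 22.9% → Jefferson
Honors: Jefferson 2522/3093 = 81.5%, Eastside 1827/2573 = 71.0% → Jefferson
General: Jefferson 393/831 = 47.3%, Eastside 446/1199 = 37.2% → Jefferson
Overall: Jefferson 2953/4048 = 72.9%, Eastside 2295/3868 = 59.3% → Jefferson
Jefferson wins overall and in every student group — no reversal.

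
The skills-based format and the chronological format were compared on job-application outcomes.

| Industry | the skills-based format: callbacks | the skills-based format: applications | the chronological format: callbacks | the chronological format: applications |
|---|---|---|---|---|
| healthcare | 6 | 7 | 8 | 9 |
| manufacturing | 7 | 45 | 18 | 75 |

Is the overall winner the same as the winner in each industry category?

Healthcare: the skills-based format 6/7 = 85.7%, the chronological format 8/9 = 88.9% → the chronological format
Manufacturing: the skills-based format 7/45 = 15.6%, the chronological format 18/75 = 24.0% → the chronological format
Overall: the skills-based format 13/52 = 25.0%, the chronological format 26/84 = 31.0% → the chronological format
The chronological format wins overall and in every industry group — no reversal.

Yes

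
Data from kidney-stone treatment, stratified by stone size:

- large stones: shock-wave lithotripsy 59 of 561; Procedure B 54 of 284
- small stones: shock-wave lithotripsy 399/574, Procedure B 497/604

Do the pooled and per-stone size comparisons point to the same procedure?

Yes

Large stones: shock-wave lithotripsy 59/561 = 10.5%, Procedure B 54/284 = 19.0% → Procedure B
Small stones: shock-wave lithotripsy 399/574 = 69.5%, Procedure B 497/604 = 82.3% → Procedure B
Overall: shock-wave lithotripsy 458/1135 = 40.4%, Procedure B 551/888 = 62.0% → Procedure B
Procedure B wins overall and in every stone group — no reversal.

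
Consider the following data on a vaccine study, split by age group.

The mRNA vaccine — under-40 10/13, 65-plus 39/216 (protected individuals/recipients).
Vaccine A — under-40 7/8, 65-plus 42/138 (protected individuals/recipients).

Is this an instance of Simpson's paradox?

Under-40: the mRNA vaccine 10/13 = 76.9%, Vaccine A 7/8 = 87.5% → Vaccine A
65-plus: the mRNA vaccine 39/216 = 18.1%, Vaccine A 42/138 = 30.4% → Vaccine A
Overall: the mRNA vaccine 49/229 = 21.4%, Vaccine A 49/146 = 33.6% → Vaccine A
Vaccine A wins overall and in every age group — no reversal.

No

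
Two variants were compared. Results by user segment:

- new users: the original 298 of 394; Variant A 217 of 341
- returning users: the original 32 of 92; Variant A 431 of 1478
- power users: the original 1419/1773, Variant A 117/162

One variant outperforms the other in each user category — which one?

the original

New users: the original 298/394 = 75.6%, Variant A 217/341 = 63.6% → the original
Returning users: the original 32/92 = 34.8%, Variant A 431/1478 = 29.2% → the original
Power users: the original 1419/1773 = 80.0%, Variant A 117/162 = 72.2% → the original
The original has the higher rate in all 3 groups.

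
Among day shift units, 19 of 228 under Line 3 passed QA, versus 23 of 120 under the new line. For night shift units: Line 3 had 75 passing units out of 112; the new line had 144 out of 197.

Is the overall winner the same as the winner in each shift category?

Yes

Day shift: Line 3 19/228 = 8.3%, the new line 23/120 = 19.2% → the new line
Night shift: Line 3 75/112 = 67.0%, the new line 144/197 = 73.1% → the new line
Overall: Line 3 94/340 = 27.6%, the new line 167/317 = 52.7% → the new line
The new line wins overall and in every shift group — no reversal.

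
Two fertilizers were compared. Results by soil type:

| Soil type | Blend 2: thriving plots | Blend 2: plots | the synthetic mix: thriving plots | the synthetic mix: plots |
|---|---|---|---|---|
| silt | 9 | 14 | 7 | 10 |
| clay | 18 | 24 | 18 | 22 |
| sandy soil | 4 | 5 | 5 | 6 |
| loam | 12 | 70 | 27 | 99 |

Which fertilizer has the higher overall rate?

Silt: Blend 2 9/14 = 64.3%, the synthetic mix 7/10 = 70.0% → the synthetic mix
Clay: Blend 2 18/24 = 75.0%, the synthetic mix 18/22 = 81.8% → the synthetic mix
Sandy soil: Blend 2 4/5 = 80.0%, the synthetic mix 5/6 = 83.3% → the synthetic mix
Loam: Blend 2 12/70 = 17.1%, the synthetic mix 27/99 = 27.3% → the synthetic mix
Overall: Blend 2 43/113 = 38.1%, the synthetic mix 57/137 = 41.6% → the synthetic mix

the synthetic mix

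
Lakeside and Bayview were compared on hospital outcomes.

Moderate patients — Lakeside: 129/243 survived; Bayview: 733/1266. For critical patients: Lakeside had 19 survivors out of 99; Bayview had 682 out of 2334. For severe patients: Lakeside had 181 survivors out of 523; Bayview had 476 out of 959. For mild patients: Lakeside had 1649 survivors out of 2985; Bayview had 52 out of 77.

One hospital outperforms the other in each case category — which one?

Moderate: Lakeside 129/243 = 53.1%, Bayview 733/1266 = 57.9% → Bayview
Critical: Lakeside 19/99 = 19.2%, Bayview 682/2334 = 29.2% → Bayview
Severe: Lakeside 181/523 = 34.6%, Bayview 476/959 = 49.6% → Bayview
Mild: Lakeside 1649/2985 = 55.2%, Bayview 52/77 = 67.5% → Bayview
Bayview has the higher rate in all 4 groups.

Bayview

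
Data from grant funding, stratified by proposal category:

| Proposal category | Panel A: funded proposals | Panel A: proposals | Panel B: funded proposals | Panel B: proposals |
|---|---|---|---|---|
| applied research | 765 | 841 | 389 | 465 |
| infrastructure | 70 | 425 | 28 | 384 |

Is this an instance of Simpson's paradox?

Applied research: Panel A 765/841 = 91.0%, Panel B 389/465 = 83.7% → Panel A
Infrastructure: Panel A 70/425 = 16.5%, Panel B 28/384 = 7.3% → Panel A
Overall: Panel A 835/1266 = 66.0%, Panel B 417/849 = 49.1% → Panel A
Panel A wins overall and in every proposal group — no reversal.

No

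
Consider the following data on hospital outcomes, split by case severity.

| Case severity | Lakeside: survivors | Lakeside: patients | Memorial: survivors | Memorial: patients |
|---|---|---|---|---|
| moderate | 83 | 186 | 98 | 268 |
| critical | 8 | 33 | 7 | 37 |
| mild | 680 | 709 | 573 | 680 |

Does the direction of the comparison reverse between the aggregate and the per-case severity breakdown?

Moderate: Lakeside 83/186 = 44.6%, Memorial 98/268 = 36.6% → Lakeside
Critical: Lakeside 8/33 = 24.2%, Memorial 7/37 = 18.9% → Lakeside
Mild: Lakeside 680/709 = 95.9%, Memorial 573/680 = 84.3% → Lakeside
Overall: Lakeside 771/928 = 83.1%, Memorial 678/985 = 68.8% → Lakeside
Lakeside wins overall and in every case group — no reversal.

No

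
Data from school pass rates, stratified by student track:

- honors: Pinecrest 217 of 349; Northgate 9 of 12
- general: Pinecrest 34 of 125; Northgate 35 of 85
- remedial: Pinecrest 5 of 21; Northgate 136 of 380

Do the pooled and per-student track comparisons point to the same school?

No

Honors: Pinecrest 217/349 = 62.2%, Northgate 9/12 = 75.0% → Northgate
General: Pinecrest 34/125 = 27.2%, Northgate 35/85 = 41.2% → Northgate
Remedial: Pinecrest 5/21 = 23.8%, Northgate 136/380 = 35.8% → Northgate
Overall: Pinecrest 256/495 = 51.7%, Northgate 180/477 = 37.7% → Pinecrest
Northgate wins each student group but Pinecrest wins overall — the comparison reverses. Northgate's students skew toward remedial, which has a lower base rate.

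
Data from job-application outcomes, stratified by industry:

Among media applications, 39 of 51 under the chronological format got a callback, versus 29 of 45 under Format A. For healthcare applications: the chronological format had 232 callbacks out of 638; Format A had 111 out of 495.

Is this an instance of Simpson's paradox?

Media: the chronological format 39/51 = 76.5%, Format A 29/45 = 64.4% → the chronological format
Healthcare: the chronological format 232/638 = 36.4%, Format A 111/495 = 22.4% → the chronological format
Overall: the chronological format 271/689 = 39.3%, Format A 140/540 = 25.9% → the chronological format
The chronological format wins overall and in every industry group — no reversal.

No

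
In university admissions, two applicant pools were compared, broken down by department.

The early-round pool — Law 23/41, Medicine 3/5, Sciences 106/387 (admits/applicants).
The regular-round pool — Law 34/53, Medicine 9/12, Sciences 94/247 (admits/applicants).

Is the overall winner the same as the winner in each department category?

Yes

Law: the early-round pool 23/41 = 56.1%, the regular-round pool 34/53 = 64.2% → the regular-round pool
Medicine: the early-round pool 3/5 = 60.0%, the regular-round pool 9/12 = 75.0% → the regular-round pool
Sciences: the early-round pool 106/387 = 27.4%, the regular-round pool 94/247 = 38.1% → the regular-round pool
Overall: the early-round pool 132/433 = 30.5%, the regular-round pool 137/312 = 43.9% → the regular-round pool
The regular-round pool wins overall and in every department group — no reversal.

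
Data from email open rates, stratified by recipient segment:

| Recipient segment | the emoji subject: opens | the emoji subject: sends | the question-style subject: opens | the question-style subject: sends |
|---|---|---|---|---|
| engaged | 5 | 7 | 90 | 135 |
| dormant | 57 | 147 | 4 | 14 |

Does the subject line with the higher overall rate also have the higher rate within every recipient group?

Engaged: the emoji subject 5/7 = 71.4%, the question-style subject 90/135 = 66.7% → the emoji subject
Dormant: the emoji subject 57/147 = 38.8%, the question-style subject 4/14 = 28.6% → the emoji subject
Overall: the emoji subject 62/154 = 40.3%, the question-style subject 94/149 = 63.1% → the question-style subject
The emoji subject wins each recipient group but the question-style subject wins overall — the comparison reverses. The emoji subject's sends skew toward dormant, which has a lower base rate.

No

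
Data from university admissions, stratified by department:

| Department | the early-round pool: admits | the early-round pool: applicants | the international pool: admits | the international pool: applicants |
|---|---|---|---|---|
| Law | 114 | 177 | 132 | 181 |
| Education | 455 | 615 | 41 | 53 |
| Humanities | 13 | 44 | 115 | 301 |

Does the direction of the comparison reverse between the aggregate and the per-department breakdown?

Yes

Law: the early-round pool 114/177 = 64.4%, the international pool 132/181 = 72.9% → the international pool
Education: the early-round pool 455/615 = 74.0%, the international pool 41/53 = 77.4% → the international pool
Humanities: the early-round pool 13/44 = 29.5%, the international pool 115/301 = 38.2% → the international pool
Overall: the early-round pool 582/836 = 69.6%, the international pool 288/535 = 53.8% → the early-round pool
The international pool wins each department group but the early-round pool wins overall — the comparison reverses. The international pool's applicants skew toward Humanities, which has a lower base rate.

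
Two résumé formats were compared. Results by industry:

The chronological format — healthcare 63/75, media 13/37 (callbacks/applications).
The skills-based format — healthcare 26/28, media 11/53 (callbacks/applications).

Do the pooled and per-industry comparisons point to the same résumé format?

No

Healthcare: the chronological format 63/75 = 84.0%, the skills-based format 26/28 = 92.9% → the skills-based format
Media: the chronological format 13/37 = 35.1%, the skills-based format 11/53 = 20.8% → the chronological format
Overall: the chronological format 76/112 = 67.9%, the skills-based format 37/81 = 45.7% → the chronological format
Neither sweeps: the chronological format wins 1 of 2 groups, the skills-based format wins 1. The chronological format wins overall but not every group — no Simpson reversal.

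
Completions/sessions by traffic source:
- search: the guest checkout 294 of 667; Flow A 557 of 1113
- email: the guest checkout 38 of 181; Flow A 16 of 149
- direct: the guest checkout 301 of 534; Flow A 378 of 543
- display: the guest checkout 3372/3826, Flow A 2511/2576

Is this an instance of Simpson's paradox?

No

Search: the guest checkout 294/667 = 44.1%, Flow A 557/1113 = 50.0% → Flow A
Email: the guest checkout 38/181 = 21.0%, Flow A 16/149 = 10.7% → the guest checkout
Direct: the guest checkout 301/534 = 56.4%, Flow A 378/543 = 69.6% → Flow A
Display: the guest checkout 3372/3826 = 88.1%, Flow A 2511/2576 = 97.5% → Flow A
Overall: the guest checkout 4005/5208 = 76.9%, Flow A 3462/4381 = 79.0% → Flow A
Neither sweeps: the guest checkout wins 1 of 4 groups, Flow A wins 3. Flow A wins overall but not every group — no Simpson reversal.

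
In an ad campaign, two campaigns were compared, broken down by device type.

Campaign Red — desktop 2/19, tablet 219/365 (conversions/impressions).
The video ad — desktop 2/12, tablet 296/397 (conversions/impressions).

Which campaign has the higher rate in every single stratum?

Desktop: Campaign Red 2/19 = 10.5%, the video ad 2/12 = 16.7% → the video ad
Tablet: Campaign Red 219/365 = 60.0%, the video ad 296/397 = 74.6% → the video ad
The video ad has the higher rate in both groups.

the video ad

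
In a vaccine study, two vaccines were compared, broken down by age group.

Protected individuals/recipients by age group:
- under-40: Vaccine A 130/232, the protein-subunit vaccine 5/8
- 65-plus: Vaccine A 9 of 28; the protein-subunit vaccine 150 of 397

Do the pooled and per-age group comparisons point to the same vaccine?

Under-40: Vaccine A 130/232 = 56.0%, the protein-subunit vaccine 5/8 = 62.5% → the protein-subunit vaccine
65-plus: Vaccine A 9/28 = 32.1%, the protein-subunit vaccine 150/397 = 37.8% → the protein-subunit vaccine
Overall: Vaccine A 139/260 = 53.5%, the protein-subunit vaccine 155/405 = 38.3% → Vaccine A
The protein-subunit vaccine wins each age group but Vaccine A wins overall — the comparison reverses. The protein-subunit vaccine's recipients skew toward 65-plus, which has a lower base rate.

No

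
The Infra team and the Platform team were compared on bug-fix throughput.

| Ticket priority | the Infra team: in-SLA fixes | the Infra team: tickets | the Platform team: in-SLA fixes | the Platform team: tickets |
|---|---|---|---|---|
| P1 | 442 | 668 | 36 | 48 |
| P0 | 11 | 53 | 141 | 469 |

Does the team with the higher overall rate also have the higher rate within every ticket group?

P1: the Infra team 442/668 = 66.2%, the Platform team 36/48 = 75.0% → the Platform team
P0: the Infra team 11/53 = 20.8%, the Platform team 141/469 = 30.1% → the Platform team
Overall: the Infra team 453/721 = 62.8%, the Platform team 177/517 = 34.2% → the Infra team
The Platform team wins each ticket group but the Infra team wins overall — the comparison reverses. The Platform team's tickets skew toward P0, which has a lower base rate.

No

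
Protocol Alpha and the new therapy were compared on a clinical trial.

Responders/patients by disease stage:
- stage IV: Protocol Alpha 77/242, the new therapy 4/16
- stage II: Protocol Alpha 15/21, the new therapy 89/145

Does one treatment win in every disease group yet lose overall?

Yes

Stage IV: Protocol Alpha 77/242 = 31.8%, the new therapy 4/16 = 25.0% → Protocol Alpha
Stage II: Protocol Alpha 15/21 = 71.4%, the new therapy 89/145 = 61.4% → Protocol Alpha
Overall: Protocol Alpha 92/263 = 35.0%, the new therapy 93/161 = 57.8% → the new therapy
Protocol Alpha wins each disease group but the new therapy wins overall — the comparison reverses. Protocol Alpha's patients skew toward stage IV, which has a lower base rate.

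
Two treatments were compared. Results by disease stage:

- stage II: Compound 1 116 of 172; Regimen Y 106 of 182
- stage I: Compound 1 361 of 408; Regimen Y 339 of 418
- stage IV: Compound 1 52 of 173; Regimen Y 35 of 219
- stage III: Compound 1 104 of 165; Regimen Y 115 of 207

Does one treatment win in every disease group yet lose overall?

Stage II: Compound 1 116/172 = 67.4%, Regimen Y 106/182 = 58.2% → Compound 1
Stage I: Compound 1 361/408 = 88.5%, Regimen Y 339/418 = 81.1% → Compound 1
Stage IV: Compound 1 52/173 = 30.1%, Regimen Y 35/219 = 16.0% → Compound 1
Stage III: Compound 1 104/165 = 63.0%, Regimen Y 115/207 = 55.6% → Compound 1
Overall: Compound 1 633/918 = 69.0%, Regimen Y 595/1026 = 58.0% → Compound 1
Compound 1 wins overall and in every disease group — no reversal.

No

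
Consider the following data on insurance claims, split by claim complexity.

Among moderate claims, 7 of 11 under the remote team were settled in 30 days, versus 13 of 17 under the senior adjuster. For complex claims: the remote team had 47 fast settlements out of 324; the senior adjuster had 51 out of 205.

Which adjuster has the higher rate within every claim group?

Moderate: the remote team 7/11 = 63.6%, the senior adjuster 13/17 = 76.5% → the senior adjuster
Complex: the remote team 47/324 = 14.5%, the senior adjuster 51/205 = 24.9% → the senior adjuster
The senior adjuster has the higher rate in both groups.

the senior adjuster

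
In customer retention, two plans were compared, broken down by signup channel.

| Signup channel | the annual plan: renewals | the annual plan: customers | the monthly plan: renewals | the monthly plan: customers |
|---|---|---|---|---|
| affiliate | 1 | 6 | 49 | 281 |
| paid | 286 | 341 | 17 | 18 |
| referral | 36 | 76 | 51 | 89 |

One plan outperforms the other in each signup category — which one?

the monthly plan

Affiliate: the annual plan 1/6 = 16.7%, the monthly plan 49/281 = 17.4% → the monthly plan
Paid: the annual plan 286/341 = 83.9%, the monthly plan 17/18 = 94.4% → the monthly plan
Referral: the annual plan 36/76 = 47.4%, the monthly plan 51/89 = 57.3% → the monthly plan
The monthly plan has the higher rate in all 3 groups.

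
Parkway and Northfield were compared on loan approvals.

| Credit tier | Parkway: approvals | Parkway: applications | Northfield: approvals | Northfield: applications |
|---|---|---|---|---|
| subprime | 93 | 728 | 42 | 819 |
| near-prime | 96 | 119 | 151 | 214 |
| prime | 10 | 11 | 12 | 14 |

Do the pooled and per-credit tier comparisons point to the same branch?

Subprime: Parkway 93/728 = 12.8%, Northfield 42/819 = 5.1% → Parkway
Near-prime: Parkway 96/119 = 80.7%, Northfield 151/214 = 70.6% → Parkway
Prime: Parkway 10/11 = 90.9%, Northfield 12/14 = 85.7% → Parkway
Overall: Parkway 199/858 = 23.2%, Northfield 205/1047 = 19.6% → Parkway
Parkway wins overall and in every credit group — no reversal.

Yes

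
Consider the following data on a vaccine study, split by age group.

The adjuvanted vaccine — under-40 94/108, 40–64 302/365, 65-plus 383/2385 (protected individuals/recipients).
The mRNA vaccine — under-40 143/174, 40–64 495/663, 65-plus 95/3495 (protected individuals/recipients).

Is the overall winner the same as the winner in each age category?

Yes

Under-40: the adjuvanted vaccine 94/108 = 87.0%, the mRNA vaccine 143/174 = 82.2% → the adjuvanted vaccine
40–64: the adjuvanted vaccine 302/365 = 82.7%, the mRNA vaccine 495/663 = 74.7% → the adjuvanted vaccine
65-plus: the adjuvanted vaccine 383/2385 = 16.1%, the mRNA vaccine 95/3495 = 2.7% → the adjuvanted vaccine
Overall: the adjuvanted vaccine 779/2858 = 27.3%, the mRNA vaccine 733/4332 = 16.9% → the adjuvanted vaccine
The adjuvanted vaccine wins overall and in every age group — no reversal.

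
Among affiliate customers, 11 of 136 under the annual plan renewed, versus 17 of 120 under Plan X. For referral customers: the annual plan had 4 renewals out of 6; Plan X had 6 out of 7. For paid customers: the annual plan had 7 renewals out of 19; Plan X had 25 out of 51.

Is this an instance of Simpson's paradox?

Affiliate: the annual plan 11/136 = 8.1%, Plan X 17/120 = 14.2% → Plan X
Referral: the annual plan 4/6 = 66.7%, Plan X 6/7 = 85.7% → Plan X
Paid: the annual plan 7/19 = 36.8%, Plan X 25/51 = 49.0% → Plan X
Overall: the annual plan 22/161 = 13.7%, Plan X 48/178 = 27.0% → Plan X
Plan X wins overall and in every signup group — no reversal.

No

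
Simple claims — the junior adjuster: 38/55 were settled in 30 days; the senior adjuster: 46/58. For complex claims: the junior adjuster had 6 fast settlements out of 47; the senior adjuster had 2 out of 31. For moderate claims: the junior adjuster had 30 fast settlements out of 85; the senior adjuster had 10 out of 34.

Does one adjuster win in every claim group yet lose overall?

Simple: the junior adjuster 38/55 = 69.1%, the senior adjuster 46/58 = 79.3% → the senior adjuster
Complex: the junior adjuster 6/47 = 12.8%, the senior adjuster 2/31 = 6.5% → the junior adjuster
Moderate: the junior adjuster 30/85 = 35.3%, the senior adjuster 10/34 = 29.4% → the junior adjuster
Overall: the junior adjuster 74/187 = 39.6%, the senior adjuster 58/123 = 47.2% → the senior adjuster
Neither sweeps: the junior adjuster wins 2 of 3 groups, the senior adjuster wins 1. The senior adjuster wins overall but not every group — no Simpson reversal.

No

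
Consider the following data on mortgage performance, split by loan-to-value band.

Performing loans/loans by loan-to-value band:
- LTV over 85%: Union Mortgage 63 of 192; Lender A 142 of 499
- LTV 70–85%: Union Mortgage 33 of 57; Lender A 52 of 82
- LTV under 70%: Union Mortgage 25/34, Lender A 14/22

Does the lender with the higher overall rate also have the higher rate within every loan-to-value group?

No

LTV over 85%: Union Mortgage 63/192 = 32.8%, Lender A 142/499 = 28.5% → Union Mortgage
LTV 70–85%: Union Mortgage 33/57 = 57.9%, Lender A 52/82 = 63.4% → Lender A
LTV under 70%: Union Mortgage 25/34 = 73.5%, Lender A 14/22 = 63.6% → Union Mortgage
Overall: Union Mortgage 121/283 = 42.8%, Lender A 208/603 = 34.5% → Union Mortgage
Neither sweeps: Union Mortgage wins 2 of 3 groups, Lender A wins 1. Union Mortgage wins overall but not every group — no Simpson reversal.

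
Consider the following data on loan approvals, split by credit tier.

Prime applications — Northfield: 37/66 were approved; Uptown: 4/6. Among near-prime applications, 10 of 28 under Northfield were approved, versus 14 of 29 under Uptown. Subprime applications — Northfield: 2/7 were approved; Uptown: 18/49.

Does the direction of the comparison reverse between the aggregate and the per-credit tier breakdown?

Yes

Prime: Northfield 37/66 = 56.1%, Uptown 4/6 = 66.7% → Uptown
Near-prime: Northfield 10/28 = 35.7%, Uptown 14/29 = 48.3% → Uptown
Subprime: Northfield 2/7 = 28.6%, Uptown 18/49 = 36.7% → Uptown
Overall: Northfield 49/101 = 48.5%, Uptown 36/84 = 42.9% → Northfield
Uptown wins each credit group but Northfield wins overall — the comparison reverses. Uptown's applications skew toward subprime, which has a lower base rate.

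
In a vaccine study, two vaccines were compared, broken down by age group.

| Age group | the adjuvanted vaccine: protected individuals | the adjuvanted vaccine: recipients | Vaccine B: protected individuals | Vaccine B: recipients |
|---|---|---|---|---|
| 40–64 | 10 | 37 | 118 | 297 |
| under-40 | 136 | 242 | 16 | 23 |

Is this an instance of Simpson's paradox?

Yes

40–64: the adjuvanted vaccine 10/37 = 27.0%, Vaccine B 118/297 = 39.7% → Vaccine B
Under-40: the adjuvanted vaccine 136/242 = 56.2%, Vaccine B 16/23 = 69.6% → Vaccine B
Overall: the adjuvanted vaccine 146/279 = 52.3%, Vaccine B 134/320 = 41.9% → the adjuvanted vaccine
Vaccine B wins each age group but the adjuvanted vaccine wins overall — the comparison reverses. Vaccine B's recipients skew toward 40–64, which has a lower base rate.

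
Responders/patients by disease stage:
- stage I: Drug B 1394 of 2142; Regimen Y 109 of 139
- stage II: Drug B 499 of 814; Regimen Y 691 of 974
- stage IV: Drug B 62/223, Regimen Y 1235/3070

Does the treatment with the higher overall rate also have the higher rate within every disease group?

No

Stage I: Drug B 1394/2142 = 65.1%, Regimen Y 109/139 = 78.4% → Regimen Y
Stage II: Drug B 499/814 = 61.3%, Regimen Y 691/974 = 70.9% → Regimen Y
Stage IV: Drug B 62/223 = 27.8%, Regimen Y 1235/3070 = 40.2% → Regimen Y
Overall: Drug B 1955/3179 = 61.5%, Regimen Y 2035/4183 = 48.6% → Drug B
Regimen Y wins each disease group but Drug B wins overall — the comparison reverses. Regimen Y's patients skew toward stage IV, which has a lower base rate.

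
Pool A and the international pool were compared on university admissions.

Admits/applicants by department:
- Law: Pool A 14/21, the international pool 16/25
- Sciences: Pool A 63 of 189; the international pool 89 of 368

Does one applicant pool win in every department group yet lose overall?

Law: Pool A 14/21 = 66.7%, the international pool 16/25 = 64.0% → Pool A
Sciences: Pool A 63/189 = 33.3%, the international pool 89/368 = 24.2% → Pool A
Overall: Pool A 77/210 = 36.7%, the international pool 105/393 = 26.7% → Pool A
Pool A wins overall and in every department group — no reversal.

No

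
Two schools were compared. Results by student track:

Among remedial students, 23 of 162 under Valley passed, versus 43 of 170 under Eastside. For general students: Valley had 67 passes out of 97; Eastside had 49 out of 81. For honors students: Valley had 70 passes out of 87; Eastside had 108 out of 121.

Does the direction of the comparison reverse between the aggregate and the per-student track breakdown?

Remedial: Valley 23/162 = 14.2%, Eastside 43/170 = 25.3% → Eastside
General: Valley 67/97 = 69.1%, Eastside 49/81 = 60.5% → Valley
Honors: Valley 70/87 = 80.5%, Eastside 108/121 = 89.3% → Eastside
Overall: Valley 160/346 = 46.2%, Eastside 200/372 = 53.8% → Eastside
Neither sweeps: Valley wins 1 of 3 groups, Eastside wins 2. Eastside wins overall but not every group — no Simpson reversal.

No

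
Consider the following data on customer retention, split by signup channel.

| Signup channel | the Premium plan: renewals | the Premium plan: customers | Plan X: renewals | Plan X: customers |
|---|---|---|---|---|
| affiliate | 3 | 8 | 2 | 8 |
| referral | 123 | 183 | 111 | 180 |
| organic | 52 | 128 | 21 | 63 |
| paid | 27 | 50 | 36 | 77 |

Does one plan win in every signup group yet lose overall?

Affiliate: the Premium plan 3/8 = 37.5%, Plan X 2/8 = 25.0% → the Premium plan
Referral: the Premium plan 123/183 = 67.2%, Plan X 111/180 = 61.7% → the Premium plan
Organic: the Premium plan 52/128 = 40.6%, Plan X 21/63 = 33.3% → the Premium plan
Paid: the Premium plan 27/50 = 54.0%, Plan X 36/77 = 46.8% → the Premium plan
Overall: the Premium plan 205/369 = 55.6%, Plan X 170/328 = 51.8% → the Premium plan
The Premium plan wins overall and in every signup group — no reversal.

No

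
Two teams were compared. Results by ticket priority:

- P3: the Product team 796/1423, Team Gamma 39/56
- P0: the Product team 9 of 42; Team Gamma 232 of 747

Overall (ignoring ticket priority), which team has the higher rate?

P3: the Product team 796/1423 = 55.9%, Team Gamma 39/56 = 69.6% → Team Gamma
P0: the Product team 9/42 = 21.4%, Team Gamma 232/747 = 31.1% → Team Gamma
Overall: the Product team 805/1465 = 54.9%, Team Gamma 271/803 = 33.7% → the Product team
(Team Gamma wins every ticket group but the Product team wins overall — Team Gamma's tickets skew toward the low-rate P0 group.)

the Product team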